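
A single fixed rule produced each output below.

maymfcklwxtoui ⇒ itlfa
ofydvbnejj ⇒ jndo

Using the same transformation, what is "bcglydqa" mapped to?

The rule is to reverse the string, then keep one character in every 3, starting at position 1 (positions 1st, 4th, 7th, ...).
On "bcglydqa": the first step gives "aqdylgcb", and the second then gives "ayc".
(Check on "ofydvbnejj": → "jjenbvdyfo" → "jndo" ✓)

ayc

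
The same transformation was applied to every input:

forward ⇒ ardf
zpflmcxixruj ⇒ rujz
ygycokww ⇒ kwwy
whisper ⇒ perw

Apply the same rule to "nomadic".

Rule — move the first character to the end, then keep only the last 4 characters.
Applying both steps to "nomadic": "omadicn", then "dicn".

dicn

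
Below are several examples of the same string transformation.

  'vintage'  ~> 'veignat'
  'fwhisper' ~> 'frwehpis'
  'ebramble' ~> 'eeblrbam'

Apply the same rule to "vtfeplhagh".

vhtgfaehpl

In each case the input is transformed by: take characters alternately from the front and the back (1st, last, 2nd, 2nd-last, ...).
On "vtfeplhagh" that produces "vhtgfaehpl".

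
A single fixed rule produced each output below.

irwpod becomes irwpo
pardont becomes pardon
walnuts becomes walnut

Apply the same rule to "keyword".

keywor

Each output is the input with this applied: delete the last character.
"keyword" → "keywor".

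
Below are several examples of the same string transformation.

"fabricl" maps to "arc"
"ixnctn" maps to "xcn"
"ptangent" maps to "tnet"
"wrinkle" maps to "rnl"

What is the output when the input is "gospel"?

opl

What's happening: keep every other character starting from the second (positions 2nd, 4th, 6th, ...).
So "gospel" becomes "opl".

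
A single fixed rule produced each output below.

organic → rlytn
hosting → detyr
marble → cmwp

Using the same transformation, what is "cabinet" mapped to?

mtype

The rule is to delete the first 2 characters, then shift every letter 11 places forward in the alphabet (wrapping around).
Applying both steps to "cabinet": "binet", then "mtype".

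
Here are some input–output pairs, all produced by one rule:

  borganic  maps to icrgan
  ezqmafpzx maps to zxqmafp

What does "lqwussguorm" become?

The rule is to delete the first 2 characters, then move the last 2 characters to the front (rotate right by 2).
Applying both steps to "lqwussguorm": "wussguorm", then "rmwussguo".

rmwussguo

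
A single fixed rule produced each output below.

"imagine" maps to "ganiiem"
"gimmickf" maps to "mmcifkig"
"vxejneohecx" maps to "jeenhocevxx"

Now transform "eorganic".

What's happening: move the first 2 characters to the end (rotate left by 2), then swap each adjacent pair of characters (1↔2, 3↔4, ...).
"eorganic" → "grnacioe".

grnacioe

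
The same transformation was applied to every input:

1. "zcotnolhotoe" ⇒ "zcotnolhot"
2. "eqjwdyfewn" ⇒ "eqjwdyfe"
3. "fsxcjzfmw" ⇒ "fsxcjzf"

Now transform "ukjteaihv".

The rule is to delete the last 2 characters.
"ukjteaihv" → "ukjteai".

ukjteai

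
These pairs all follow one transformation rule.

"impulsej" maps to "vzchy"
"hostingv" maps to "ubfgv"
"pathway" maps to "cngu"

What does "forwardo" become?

In each case the input is transformed by: delete the last 3 characters, then shift every letter 13 places forward in the alphabet (wrapping around) — i.e. ROT13.
On "forwardo": the first step gives "forwa", and the second then gives "sbejn".

sbejn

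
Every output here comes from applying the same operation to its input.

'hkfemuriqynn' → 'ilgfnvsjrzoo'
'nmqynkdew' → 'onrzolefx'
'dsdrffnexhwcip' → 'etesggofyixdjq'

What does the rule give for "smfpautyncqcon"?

What's happening: shift every letter 1 place forward in the alphabet (wrapping around).
Applying that to "smfpautyncqcon" gives "tngqbvuzodrdpo".

tngqbvuzodrdpo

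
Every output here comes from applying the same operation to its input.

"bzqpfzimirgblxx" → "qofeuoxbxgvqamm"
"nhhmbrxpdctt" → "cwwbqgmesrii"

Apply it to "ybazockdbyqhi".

Looking at the pairs, the operation is to shift every letter 11 places backward in the alphabet (wrapping around).
On "ybazockdbyqhi" that produces "nqpodrzsqnfwx".

nqpodrzsqnfwx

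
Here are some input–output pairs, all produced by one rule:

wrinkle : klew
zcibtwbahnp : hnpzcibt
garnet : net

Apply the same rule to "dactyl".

tyl

In each case the input is transformed by: move the last 3 characters to the front (rotate right by 3), then delete the last 3 characters.
Working it through for "dactyl": intermediate "tyldac", final "tyl".
(Check on "wrinkle": → "klewrin" → "klew" ✓)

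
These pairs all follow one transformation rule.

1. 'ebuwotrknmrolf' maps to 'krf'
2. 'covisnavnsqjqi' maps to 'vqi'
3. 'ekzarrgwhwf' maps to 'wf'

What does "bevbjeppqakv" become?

pk

In each case the input is transformed by: keep one character in every 3, starting at position 2 (positions 2nd, 5th, 8th, ...), then delete the first 2 characters.
Starting from "bevbjeppqakv": after the first operation, "ejpk"; after the second, "pk".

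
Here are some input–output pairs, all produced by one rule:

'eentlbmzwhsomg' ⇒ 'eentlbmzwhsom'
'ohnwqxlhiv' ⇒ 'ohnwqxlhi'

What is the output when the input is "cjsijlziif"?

Each output is the input with this applied: delete the last character.
Doing the same to "cjsijlziif": "cjsijlzii".

cjsijlzii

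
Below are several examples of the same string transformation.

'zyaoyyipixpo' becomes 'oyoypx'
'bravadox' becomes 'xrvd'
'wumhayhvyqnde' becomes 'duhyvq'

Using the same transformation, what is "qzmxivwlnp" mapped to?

What's happening: keep every other character starting from the second (positions 2nd, 4th, 6th, ...), then move the last character to the front.
Working it through for "qzmxivwlnp": intermediate "zxvlp", final "pzxvl".

pzxvl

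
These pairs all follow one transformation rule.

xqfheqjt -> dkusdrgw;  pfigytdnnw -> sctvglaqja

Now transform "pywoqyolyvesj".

lcbjldybilfrw

The pattern: swap each adjacent pair of characters (1↔2, 3↔4, ...), then shift every letter 13 places forward in the alphabet (wrapping around) — i.e. ROT13.
On "pywoqyolyvesj" that produces "lcbjldybilfrw".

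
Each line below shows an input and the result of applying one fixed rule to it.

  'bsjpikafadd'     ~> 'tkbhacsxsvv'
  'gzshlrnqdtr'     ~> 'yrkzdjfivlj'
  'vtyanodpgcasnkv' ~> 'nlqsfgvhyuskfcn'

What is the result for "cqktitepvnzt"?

uiclalwhnfrl

What's happening: shift every letter 8 places backward in the alphabet (wrapping around).
On "cqktitepvnzt" that produces "uiclalwhnfrl".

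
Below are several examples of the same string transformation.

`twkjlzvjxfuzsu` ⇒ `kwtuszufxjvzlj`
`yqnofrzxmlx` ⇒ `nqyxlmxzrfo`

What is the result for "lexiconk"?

xelknoci

Rule — reverse the string, then move the last 3 characters to the front (rotate right by 3).
Working it through for "lexiconk": intermediate "knocixel", final "xelknoci".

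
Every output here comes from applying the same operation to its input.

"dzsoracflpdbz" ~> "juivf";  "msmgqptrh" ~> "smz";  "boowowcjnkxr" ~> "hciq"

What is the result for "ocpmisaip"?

The transformation: keep one character in every 3, starting at position 1 (positions 1st, 4th, 7th, ...), then shift every letter 6 places forward in the alphabet (wrapping around).
For "ocpmisaip", step one produces "oma"; step two turns that into "usg".

usg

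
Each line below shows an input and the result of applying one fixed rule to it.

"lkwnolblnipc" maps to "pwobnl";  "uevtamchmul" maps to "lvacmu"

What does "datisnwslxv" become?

vtswld

Looking at the pairs, the operation is to keep every other character starting from the first (positions 1st, 3rd, 5th, ...), then swap the first and last characters.
Doing the same to "datisnwslxv": "vtswld".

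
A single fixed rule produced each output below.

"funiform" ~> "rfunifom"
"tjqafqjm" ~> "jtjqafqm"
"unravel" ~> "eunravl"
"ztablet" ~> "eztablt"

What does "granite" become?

Looking at the pairs, the operation is to move the last character to the front, then swap the first and last characters.
For "granite", step one produces "egranit"; step two turns that into "tgranie".

tgranie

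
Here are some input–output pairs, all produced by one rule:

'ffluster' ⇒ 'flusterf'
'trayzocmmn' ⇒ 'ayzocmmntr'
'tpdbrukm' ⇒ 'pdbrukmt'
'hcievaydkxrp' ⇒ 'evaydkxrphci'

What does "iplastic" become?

plastici

In each case the input is transformed by: swap the front and back halves of the string, then move the last 3 characters to the front (rotate right by 3).
"iplastic" → "sticipla" → "plastici".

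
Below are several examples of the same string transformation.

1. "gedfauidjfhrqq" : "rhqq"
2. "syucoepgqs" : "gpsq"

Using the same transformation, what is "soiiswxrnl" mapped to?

rxln

Looking at the pairs, the operation is to swap each adjacent pair of characters (1↔2, 3↔4, ...), then keep only the last 4 characters.
Working it through for "soiiswxrnl": intermediate "osiiwsrxln", final "rxln".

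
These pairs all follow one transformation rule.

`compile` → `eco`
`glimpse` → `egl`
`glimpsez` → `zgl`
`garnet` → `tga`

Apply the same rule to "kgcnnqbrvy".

The rule is to move the last character to the front, then keep only the first 3 characters.
For "kgcnnqbrvy", step one produces "ykgcnnqbrv"; step two turns that into "ykg".

ykg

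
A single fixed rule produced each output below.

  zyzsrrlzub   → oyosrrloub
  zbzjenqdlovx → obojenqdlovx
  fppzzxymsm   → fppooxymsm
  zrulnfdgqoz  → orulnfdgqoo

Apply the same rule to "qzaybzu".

qoaybou

Looking at the pairs, the operation is to replace every "z" with "o".
Doing the same to "qzaybzu": "qoaybou".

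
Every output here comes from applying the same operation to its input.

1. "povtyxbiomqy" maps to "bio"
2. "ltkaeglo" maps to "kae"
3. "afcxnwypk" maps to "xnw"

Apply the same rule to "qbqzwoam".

What's happening: move the last 3 characters to the front (rotate right by 3), then keep only the last 3 characters.
Applying both steps to "qbqzwoam": "oamqbqzw", then "qzw".

qzw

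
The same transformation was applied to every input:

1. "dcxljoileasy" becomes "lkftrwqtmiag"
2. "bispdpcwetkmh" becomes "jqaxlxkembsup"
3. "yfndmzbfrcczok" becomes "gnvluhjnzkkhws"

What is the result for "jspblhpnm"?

What's happening: shift every letter 8 places forward in the alphabet (wrapping around).
For "jspblhpnm" the result is "raxjtpxvu".

raxjtpxvu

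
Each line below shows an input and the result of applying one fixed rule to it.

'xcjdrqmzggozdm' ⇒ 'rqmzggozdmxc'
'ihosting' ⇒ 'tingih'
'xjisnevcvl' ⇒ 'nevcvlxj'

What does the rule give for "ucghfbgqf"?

fbgqfuc

The rule is to move the first 2 characters to the end (rotate left by 2), then delete the first 2 characters.
Applying both steps to "ucghfbgqf": "ghfbgqfuc", then "fbgqfuc".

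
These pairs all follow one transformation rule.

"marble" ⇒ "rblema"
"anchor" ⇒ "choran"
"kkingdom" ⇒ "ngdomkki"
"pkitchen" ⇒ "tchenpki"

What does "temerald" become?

eraldtem

The transformation: move the last character to the front, then swap the front and back halves of the string.
On "temerald" that produces "eraldtem".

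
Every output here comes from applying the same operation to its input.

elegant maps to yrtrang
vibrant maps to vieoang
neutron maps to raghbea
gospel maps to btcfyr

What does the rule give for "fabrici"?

Looking at the pairs, the operation is to shift every letter 13 places forward in the alphabet (wrapping around) — i.e. ROT13, then swap each adjacent pair of characters (1↔2, 3↔4, ...).
Doing the same to "fabrici": "nseopvv".

nseopvv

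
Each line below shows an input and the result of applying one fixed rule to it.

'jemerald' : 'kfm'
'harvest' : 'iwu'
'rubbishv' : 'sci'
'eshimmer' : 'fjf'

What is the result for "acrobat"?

bpu

Looking at the pairs, the operation is to shift every letter 1 place forward in the alphabet (wrapping around), then keep one character in every 3, starting at position 1 (positions 1st, 4th, 7th, ...).
Starting from "acrobat": after the first operation, "bdspcbu"; after the second, "bpu".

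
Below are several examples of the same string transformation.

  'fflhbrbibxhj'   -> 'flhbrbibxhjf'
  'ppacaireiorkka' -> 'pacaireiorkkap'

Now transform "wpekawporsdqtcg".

pekawporsdqtcgw

Rule — move the first character to the end.
For "wpekawporsdqtcg" the result is "pekawporsdqtcgw".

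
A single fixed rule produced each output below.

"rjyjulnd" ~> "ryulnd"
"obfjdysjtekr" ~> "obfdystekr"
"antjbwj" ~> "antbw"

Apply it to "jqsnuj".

Each output is the input with this applied: remove every "j".
Applying that to "jqsnuj" gives "qsnu".

qsnu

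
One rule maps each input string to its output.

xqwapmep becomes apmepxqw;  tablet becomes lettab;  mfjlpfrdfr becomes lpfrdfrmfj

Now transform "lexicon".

iconlex

The rule is to move the first 3 characters to the end (rotate left by 3).
On "lexicon" that produces "iconlex".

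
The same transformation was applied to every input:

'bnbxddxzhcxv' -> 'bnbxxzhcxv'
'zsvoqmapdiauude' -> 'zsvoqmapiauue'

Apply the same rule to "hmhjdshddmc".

hmhjshmc

The transformation: remove every "d".
"hmhjdshddmc" → "hmhjshmc".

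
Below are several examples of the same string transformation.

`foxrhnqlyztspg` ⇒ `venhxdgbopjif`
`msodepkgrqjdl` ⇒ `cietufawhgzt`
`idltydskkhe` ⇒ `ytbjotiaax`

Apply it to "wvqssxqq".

Each output is the input with this applied: shift every letter 10 places backward in the alphabet (wrapping around), then delete the last character.
For "wvqssxqq", step one produces "mlgiingg"; step two turns that into "mlgiing".

mlgiing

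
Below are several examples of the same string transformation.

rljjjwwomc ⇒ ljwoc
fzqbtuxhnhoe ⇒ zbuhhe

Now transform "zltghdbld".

lgdl

The rule is to keep every other character starting from the second (positions 2nd, 4th, 6th, ...).
So "zltghdbld" becomes "lgdl".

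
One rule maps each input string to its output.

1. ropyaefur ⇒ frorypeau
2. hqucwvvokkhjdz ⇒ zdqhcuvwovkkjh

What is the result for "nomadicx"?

The transformation: swap each adjacent pair of characters (1↔2, 3↔4, ...), then move the last 2 characters to the front (rotate right by 2).
Applying both steps to "nomadicx": "onamidxc", then "xconamid".

xconamid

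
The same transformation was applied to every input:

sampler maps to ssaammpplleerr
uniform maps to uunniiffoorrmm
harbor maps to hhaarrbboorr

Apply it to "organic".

Rule — double every character.
For "organic" the result is "oorrggaanniicc".

oorrggaanniicc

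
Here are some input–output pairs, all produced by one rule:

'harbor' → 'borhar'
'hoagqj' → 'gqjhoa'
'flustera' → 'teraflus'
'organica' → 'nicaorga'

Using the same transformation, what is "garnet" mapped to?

netgar

The pattern: swap the front and back halves of the string.
For "garnet" the result is "netgar".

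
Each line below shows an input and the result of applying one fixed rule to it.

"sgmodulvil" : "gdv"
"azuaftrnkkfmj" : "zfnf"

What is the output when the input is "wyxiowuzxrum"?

yozu

Each output is the input with this applied: keep one character in every 3, starting at position 2 (positions 2nd, 5th, 8th, ...).
"wyxiowuzxrum" → "yozu".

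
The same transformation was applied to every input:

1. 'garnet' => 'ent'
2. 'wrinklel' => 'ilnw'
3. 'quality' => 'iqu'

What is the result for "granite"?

eir

Rule — sort the characters into alphabetical order, then keep every other character starting from the second (positions 2nd, 4th, 6th, ...).
So "granite" becomes "eir".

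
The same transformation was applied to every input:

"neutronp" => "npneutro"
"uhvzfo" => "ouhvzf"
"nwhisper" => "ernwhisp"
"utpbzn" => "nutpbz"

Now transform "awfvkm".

mawfvk

What's happening: move the first 2 characters to the end (rotate left by 2), then swap the front and back halves of the string.
"awfvkm" → "fvkmaw" → "mawfvk".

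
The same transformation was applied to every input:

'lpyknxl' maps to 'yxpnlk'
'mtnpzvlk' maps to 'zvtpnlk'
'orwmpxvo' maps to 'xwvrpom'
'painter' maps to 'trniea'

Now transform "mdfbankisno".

sonnkifdba

What's happening: delete the first character, then sort the characters into reverse alphabetical order.
So "mdfbankisno" becomes "sonnkifdba".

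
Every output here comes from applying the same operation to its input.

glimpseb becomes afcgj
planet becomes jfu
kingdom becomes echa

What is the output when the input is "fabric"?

zuv

Looking at the pairs, the operation is to delete the last 3 characters, then shift every letter 6 places backward in the alphabet (wrapping around).
Starting from "fabric": after the first operation, "fab"; after the second, "zuv".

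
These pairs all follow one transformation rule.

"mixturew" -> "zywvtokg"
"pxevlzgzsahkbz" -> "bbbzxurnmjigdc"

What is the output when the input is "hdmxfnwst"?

zyvupojhf

Each output is the input with this applied: sort the characters into reverse alphabetical order, then shift every letter 2 places forward in the alphabet (wrapping around).
Applying both steps to "hdmxfnwst": "xwtsnmhfd", then "zyvupojhf".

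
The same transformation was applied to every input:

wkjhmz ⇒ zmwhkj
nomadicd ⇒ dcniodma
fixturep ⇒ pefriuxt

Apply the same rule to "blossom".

Rule — move the last character to the front, then take characters alternately from the front and the back (1st, last, 2nd, 2nd-last, ...).
Applying both steps to "blossom": "mblosso", then "mobslso".

mobslso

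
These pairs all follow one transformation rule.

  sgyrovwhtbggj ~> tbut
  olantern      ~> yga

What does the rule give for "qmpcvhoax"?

The transformation: keep one character in every 3, starting at position 2 (positions 2nd, 5th, 8th, ...), then shift every letter 13 places forward in the alphabet (wrapping around) — i.e. ROT13.
Applying both steps to "qmpcvhoax": "mva", then "zin".

zin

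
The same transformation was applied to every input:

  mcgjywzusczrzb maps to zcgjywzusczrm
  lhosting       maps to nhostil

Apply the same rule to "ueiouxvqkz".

The rule is to delete the last character, then swap the first and last characters.
Applying both steps to "ueiouxvqkz": "ueiouxvqk", then "keiouxvqu".

keiouxvqu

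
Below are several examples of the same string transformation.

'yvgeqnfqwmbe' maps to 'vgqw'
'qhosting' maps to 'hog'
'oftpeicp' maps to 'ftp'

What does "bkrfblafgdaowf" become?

Looking at the pairs, the operation is to swap each adjacent pair of characters (1↔2, 3↔4, ...), then keep one character in every 3, starting at position 1 (positions 1st, 4th, 7th, ...).
"bkrfblafgdaowf" → "kbfrlbfadgoafw" → "krfgf".

krfgf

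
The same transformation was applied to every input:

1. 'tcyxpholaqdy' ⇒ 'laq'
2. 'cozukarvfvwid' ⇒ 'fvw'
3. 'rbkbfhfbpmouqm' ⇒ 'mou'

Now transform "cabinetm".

ine

What's happening: move the last 2 characters to the front (rotate right by 2), then keep only the last 3 characters.
"cabinetm" → "tmcabine" → "ine".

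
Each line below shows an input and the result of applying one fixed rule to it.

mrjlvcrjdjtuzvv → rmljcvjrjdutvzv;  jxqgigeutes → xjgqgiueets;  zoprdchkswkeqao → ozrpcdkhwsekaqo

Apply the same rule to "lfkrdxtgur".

Looking at the pairs, the operation is to swap each adjacent pair of characters (1↔2, 3↔4, ...).
For "lfkrdxtgur" the result is "flrkxdgtru".

flrkxdgtru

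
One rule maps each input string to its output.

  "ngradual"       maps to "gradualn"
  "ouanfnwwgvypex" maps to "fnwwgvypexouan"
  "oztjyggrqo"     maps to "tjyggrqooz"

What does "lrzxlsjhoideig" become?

Each output is the input with this applied: swap the front and back halves of the string, then move the last 3 characters to the front (rotate right by 3).
For "lrzxlsjhoideig", step one produces "hoideiglrzxlsj"; step two turns that into "lsjhoideiglrzx".

lsjhoideiglrzx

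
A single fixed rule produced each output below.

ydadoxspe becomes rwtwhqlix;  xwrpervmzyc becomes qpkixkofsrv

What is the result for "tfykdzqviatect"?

The rule is to shift every letter 7 places backward in the alphabet (wrapping around).
For "tfykdzqviatect" the result is "myrdwsjobtmxvm".

myrdwsjobtmxvm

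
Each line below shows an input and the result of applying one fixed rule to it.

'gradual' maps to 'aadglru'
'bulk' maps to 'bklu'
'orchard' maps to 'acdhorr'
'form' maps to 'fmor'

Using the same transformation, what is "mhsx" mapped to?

What's happening: sort the characters into alphabetical order.
On "mhsx" that produces "hmsx".

hmsx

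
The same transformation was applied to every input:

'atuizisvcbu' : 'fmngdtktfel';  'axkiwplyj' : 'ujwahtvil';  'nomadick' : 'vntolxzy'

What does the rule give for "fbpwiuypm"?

Each output is the input with this applied: shift every letter 11 places forward in the alphabet (wrapping around), then reverse the string.
On "fbpwiuypm": the first step gives "qmahtfjax", and the second then gives "xajfthamq".

xajfthamq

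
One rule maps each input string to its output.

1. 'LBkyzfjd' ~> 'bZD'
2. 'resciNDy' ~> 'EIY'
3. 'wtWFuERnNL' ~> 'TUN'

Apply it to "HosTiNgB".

Rule — flip the case of every letter, then keep one character in every 3, starting at position 2 (positions 2nd, 5th, 8th, ...).
Starting from "HosTiNgB": after the first operation, "hOStInGb"; after the second, "OIb".

OIb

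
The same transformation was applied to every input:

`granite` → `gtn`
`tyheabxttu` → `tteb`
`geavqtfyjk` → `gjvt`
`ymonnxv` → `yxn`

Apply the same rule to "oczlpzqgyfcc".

oclg

Rule — take characters alternately from the front and the back (1st, last, 2nd, 2nd-last, ...), then keep one character in every 3, starting at position 1 (positions 1st, 4th, 7th, ...).
For "oczlpzqgyfcc", step one produces "occczflypgzq"; step two turns that into "oclg".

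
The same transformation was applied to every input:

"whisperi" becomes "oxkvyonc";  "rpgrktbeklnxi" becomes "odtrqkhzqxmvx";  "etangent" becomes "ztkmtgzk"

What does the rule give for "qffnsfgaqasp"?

vygwgmlytllw

In each case the input is transformed by: reverse the string, then shift every letter 6 places forward in the alphabet (wrapping around).
Working it through for "qffnsfgaqasp": intermediate "psaqagfsnffq", final "vygwgmlytllw".
(Check on "rpgrktbeklnxi": → "ixnlkebtkrgpr" → "odtrqkhzqxmvx" ✓)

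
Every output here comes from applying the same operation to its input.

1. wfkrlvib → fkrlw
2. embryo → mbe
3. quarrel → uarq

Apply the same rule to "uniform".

nifu

The transformation: delete the last 3 characters, then move the first character to the end.
On "uniform" that produces "nifu".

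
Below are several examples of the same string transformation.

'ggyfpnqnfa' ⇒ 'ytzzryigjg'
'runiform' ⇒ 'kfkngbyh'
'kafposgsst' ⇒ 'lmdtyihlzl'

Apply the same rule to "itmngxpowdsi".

Looking at the pairs, the operation is to shift every letter 7 places backward in the alphabet (wrapping around), then move the last 2 characters to the front (rotate right by 2).
For "itmngxpowdsi" the result is "lbbmfgzqihpw".

lbbmfgzqihpw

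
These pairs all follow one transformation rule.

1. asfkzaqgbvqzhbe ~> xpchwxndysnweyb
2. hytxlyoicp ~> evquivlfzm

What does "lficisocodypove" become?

icfzfplzlavmlsb

Each output is the input with this applied: shift every letter 3 places backward in the alphabet (wrapping around).
Doing the same to "lficisocodypove": "icfzfplzlavmlsb".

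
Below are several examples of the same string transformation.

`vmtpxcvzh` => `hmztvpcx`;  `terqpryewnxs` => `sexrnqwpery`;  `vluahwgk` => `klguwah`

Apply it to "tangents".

satnnge

The rule is to take characters alternately from the front and the back (1st, last, 2nd, 2nd-last, ...), then delete the first character.
"tangents" → "tsatnnge" → "satnnge".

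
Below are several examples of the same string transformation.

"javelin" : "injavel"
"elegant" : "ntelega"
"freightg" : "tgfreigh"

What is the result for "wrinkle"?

lewrink

Rule — move the last 2 characters to the front (rotate right by 2).
So "wrinkle" becomes "lewrink".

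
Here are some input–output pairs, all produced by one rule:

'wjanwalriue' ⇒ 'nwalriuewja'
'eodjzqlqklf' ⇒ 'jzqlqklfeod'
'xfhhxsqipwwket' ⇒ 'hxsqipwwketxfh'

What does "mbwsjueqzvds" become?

sjueqzvdsmbw

Rule — move the first 3 characters to the end (rotate left by 3).
Applying that to "mbwsjueqzvds" gives "sjueqzvdsmbw".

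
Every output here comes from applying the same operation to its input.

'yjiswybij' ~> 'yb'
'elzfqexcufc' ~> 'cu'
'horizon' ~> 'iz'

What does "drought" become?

In each case the input is transformed by: move the last 2 characters to the front (rotate right by 2), then keep only the last 2 characters.
For "drought", step one produces "htdroug"; step two turns that into "ug".
(Check on "elzfqexcufc": → "fcelzfqexcu" → "cu" ✓)

ug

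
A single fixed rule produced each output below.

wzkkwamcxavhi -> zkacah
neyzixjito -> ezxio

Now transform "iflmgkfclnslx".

Rule — keep every other character starting from the second (positions 2nd, 4th, 6th, ...).
Doing the same to "iflmgkfclnslx": "fmkcnl".

fmkcnl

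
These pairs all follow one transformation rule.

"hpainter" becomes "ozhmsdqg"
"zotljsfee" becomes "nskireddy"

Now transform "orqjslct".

Looking at the pairs, the operation is to shift every letter 1 place backward in the alphabet (wrapping around), then move the first character to the end.
For "orqjslct", step one produces "nqpirkbs"; step two turns that into "qpirkbsn".

qpirkbsn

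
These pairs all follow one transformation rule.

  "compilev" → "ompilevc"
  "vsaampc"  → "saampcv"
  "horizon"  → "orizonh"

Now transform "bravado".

The rule is to move the first character to the end.
Applying that to "bravado" gives "ravadob".

ravadob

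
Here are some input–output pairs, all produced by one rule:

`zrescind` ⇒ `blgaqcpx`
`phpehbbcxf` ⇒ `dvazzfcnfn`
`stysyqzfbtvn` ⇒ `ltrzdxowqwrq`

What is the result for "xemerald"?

In each case the input is transformed by: shift every letter 2 places backward in the alphabet (wrapping around), then reverse the string.
Starting from "xemerald": after the first operation, "vckcpyjb"; after the second, "bjypckcv".

bjypckcv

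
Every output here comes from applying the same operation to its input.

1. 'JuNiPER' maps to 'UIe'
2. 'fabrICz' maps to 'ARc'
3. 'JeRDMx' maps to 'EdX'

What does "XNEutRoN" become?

nUrn

The transformation: keep every other character starting from the second (positions 2nd, 4th, 6th, ...), then flip the case of every letter.
Starting from "XNEutRoN": after the first operation, "NuRN"; after the second, "nUrn".
(Check on "JeRDMx": → "eDx" → "EdX" ✓)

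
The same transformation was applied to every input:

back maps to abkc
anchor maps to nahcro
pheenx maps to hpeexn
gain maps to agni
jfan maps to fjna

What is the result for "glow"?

In each case the input is transformed by: swap each adjacent pair of characters (1↔2, 3↔4, ...).
"glow" → "lgwo".

lgwo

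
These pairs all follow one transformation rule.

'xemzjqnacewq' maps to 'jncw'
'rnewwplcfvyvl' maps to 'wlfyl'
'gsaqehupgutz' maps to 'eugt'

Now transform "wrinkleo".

Looking at the pairs, the operation is to delete the first 3 characters, then keep every other character starting from the second (positions 2nd, 4th, 6th, ...).
"wrinkleo" → "nkleo" → "ke".

ke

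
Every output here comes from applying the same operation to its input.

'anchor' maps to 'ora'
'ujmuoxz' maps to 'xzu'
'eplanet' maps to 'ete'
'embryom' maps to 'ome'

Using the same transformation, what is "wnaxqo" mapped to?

qow

The transformation: move the last 2 characters to the front (rotate right by 2), then keep only the first 3 characters.
On "wnaxqo": the first step gives "qownax", and the second then gives "qow".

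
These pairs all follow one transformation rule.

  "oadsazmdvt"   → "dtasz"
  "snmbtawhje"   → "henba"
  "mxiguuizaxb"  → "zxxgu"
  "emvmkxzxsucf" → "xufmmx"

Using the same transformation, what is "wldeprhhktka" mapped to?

The rule is to keep every other character starting from the second (positions 2nd, 4th, 6th, ...), then move the first 3 characters to the end (rotate left by 3).
For "wldeprhhktka" the result is "htaler".

htaler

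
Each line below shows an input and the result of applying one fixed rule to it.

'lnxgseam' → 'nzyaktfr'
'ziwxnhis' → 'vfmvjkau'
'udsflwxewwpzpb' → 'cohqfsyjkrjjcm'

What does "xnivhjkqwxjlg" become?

ytkaviuwxdjkw

Looking at the pairs, the operation is to move the last 2 characters to the front (rotate right by 2), then shift every letter 13 places forward in the alphabet (wrapping around) — i.e. ROT13.
Applying both steps to "xnivhjkqwxjlg": "lgxnivhjkqwxj", then "ytkaviuwxdjkw".
(Check on "lnxgseam": → "amlnxgse" → "nzyaktfr" ✓)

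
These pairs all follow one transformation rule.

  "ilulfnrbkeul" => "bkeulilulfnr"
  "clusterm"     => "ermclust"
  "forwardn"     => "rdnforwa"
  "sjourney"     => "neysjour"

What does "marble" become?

The transformation: swap the front and back halves of the string, then move the first character to the end.
Starting from "marble": after the first operation, "blemar"; after the second, "lemarb".
(Check on "clusterm": → "termclus" → "ermclust" ✓)

lemarb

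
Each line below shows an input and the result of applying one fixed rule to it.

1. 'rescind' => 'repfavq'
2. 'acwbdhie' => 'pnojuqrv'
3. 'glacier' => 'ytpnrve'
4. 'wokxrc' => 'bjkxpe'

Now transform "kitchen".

vxpgrua

Each output is the input with this applied: shift every letter 13 places forward in the alphabet (wrapping around) — i.e. ROT13, then swap each adjacent pair of characters (1↔2, 3↔4, ...).
Applying both steps to "kitchen": "xvgpura", then "vxpgrua".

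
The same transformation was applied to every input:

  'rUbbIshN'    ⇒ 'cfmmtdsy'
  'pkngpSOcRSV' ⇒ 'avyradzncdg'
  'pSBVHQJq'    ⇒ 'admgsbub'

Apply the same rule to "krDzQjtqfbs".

Rule — shift every letter 11 places forward in the alphabet (wrapping around), then convert every letter to lowercase.
"krDzQjtqfbs" → "vcOkBuebqmd" → "vcokbuebqmd".

vcokbuebqmd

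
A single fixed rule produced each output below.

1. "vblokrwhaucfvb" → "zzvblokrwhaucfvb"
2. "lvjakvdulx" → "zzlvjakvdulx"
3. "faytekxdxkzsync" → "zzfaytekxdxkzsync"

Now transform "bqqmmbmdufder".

In each case the input is transformed by: prepend "zz".
Doing the same to "bqqmmbmdufder": "zzbqqmmbmdufder".

zzbqqmmbmdufder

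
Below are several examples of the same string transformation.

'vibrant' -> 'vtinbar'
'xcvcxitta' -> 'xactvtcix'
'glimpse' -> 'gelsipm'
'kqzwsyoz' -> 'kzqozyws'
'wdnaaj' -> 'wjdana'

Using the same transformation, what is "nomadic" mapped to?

ncoimda

What's happening: take characters alternately from the front and the back (1st, last, 2nd, 2nd-last, ...).
On "nomadic" that produces "ncoimda".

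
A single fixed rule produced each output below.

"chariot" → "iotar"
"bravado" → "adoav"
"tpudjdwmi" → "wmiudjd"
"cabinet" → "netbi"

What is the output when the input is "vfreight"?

ghtrei

Rule — delete the first 2 characters, then move the last 3 characters to the front (rotate right by 3).
Working it through for "vfreight": intermediate "reight", final "ghtrei".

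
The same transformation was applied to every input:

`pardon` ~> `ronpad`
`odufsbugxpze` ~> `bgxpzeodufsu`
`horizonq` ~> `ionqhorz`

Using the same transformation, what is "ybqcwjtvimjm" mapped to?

jvimjmybqcwt

The transformation: swap the front and back halves of the string, then swap the first and last characters.
Applying both steps to "ybqcwjtvimjm": "tvimjmybqcwj", then "jvimjmybqcwt".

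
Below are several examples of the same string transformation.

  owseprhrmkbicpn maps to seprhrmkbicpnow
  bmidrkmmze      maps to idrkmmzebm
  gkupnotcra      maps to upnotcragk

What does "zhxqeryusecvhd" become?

Looking at the pairs, the operation is to move the first 2 characters to the end (rotate left by 2).
For "zhxqeryusecvhd" the result is "xqeryusecvhdzh".

xqeryusecvhdzh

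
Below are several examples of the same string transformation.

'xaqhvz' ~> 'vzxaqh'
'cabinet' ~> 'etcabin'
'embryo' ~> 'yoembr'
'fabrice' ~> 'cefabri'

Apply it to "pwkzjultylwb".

The pattern: move the last 2 characters to the front (rotate right by 2).
"pwkzjultylwb" → "wbpwkzjultyl".

wbpwkzjultyl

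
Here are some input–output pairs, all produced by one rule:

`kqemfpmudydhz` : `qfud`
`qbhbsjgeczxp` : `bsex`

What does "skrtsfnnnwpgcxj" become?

ksnpx

Each output is the input with this applied: keep one character in every 3, starting at position 2 (positions 2nd, 5th, 8th, ...).
"skrtsfnnnwpgcxj" → "ksnpx".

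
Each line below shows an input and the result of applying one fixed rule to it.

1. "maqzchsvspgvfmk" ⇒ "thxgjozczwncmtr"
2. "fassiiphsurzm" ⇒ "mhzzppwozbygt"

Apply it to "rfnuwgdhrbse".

ymubdnkoyizl

Rule — shift every letter 7 places forward in the alphabet (wrapping around).
"rfnuwgdhrbse" → "ymubdnkoyizl".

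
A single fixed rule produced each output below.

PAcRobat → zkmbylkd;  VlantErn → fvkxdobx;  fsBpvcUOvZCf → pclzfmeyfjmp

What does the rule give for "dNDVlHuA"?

Each output is the input with this applied: shift every letter 10 places forward in the alphabet (wrapping around), then convert every letter to lowercase.
On "dNDVlHuA": the first step gives "nXNFvReK", and the second then gives "nxnfvrek".

nxnfvrek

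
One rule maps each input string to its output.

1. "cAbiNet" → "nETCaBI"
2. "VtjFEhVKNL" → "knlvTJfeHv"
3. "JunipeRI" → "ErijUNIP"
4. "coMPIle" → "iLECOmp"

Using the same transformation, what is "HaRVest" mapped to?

ESThArv

Each output is the input with this applied: flip the case of every letter, then move the last 3 characters to the front (rotate right by 3).
So "HaRVest" becomes "ESThArv".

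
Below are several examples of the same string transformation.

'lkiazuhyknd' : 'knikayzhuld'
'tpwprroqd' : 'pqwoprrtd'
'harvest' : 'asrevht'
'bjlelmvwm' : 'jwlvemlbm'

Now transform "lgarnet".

Rule — take characters alternately from the front and the back (1st, last, 2nd, 2nd-last, ...), then move the first 2 characters to the end (rotate left by 2).
Starting from "lgarnet": after the first operation, "ltgeanr"; after the second, "geanrlt".

geanrlt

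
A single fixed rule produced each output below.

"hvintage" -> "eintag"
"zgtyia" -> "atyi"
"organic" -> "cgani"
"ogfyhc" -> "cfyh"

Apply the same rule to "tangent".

tngen

The rule is to delete the first 2 characters, then move the last character to the front.
Doing the same to "tangent": "tngen".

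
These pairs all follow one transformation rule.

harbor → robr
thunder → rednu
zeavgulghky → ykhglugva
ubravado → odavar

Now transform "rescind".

Looking at the pairs, the operation is to reverse the string, then delete the last 2 characters.
For "rescind", step one produces "dnicser"; step two turns that into "dnics".
(Check on "harbor": → "robrah" → "robr" ✓)

dnics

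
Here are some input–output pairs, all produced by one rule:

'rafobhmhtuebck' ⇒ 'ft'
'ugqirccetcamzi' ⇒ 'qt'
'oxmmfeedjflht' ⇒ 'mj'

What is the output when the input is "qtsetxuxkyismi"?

What's happening: keep every other character starting from the first (positions 1st, 3rd, 5th, ...), then keep one character in every 3, starting at position 2 (positions 2nd, 5th, 8th, ...).
Working it through for "qtsetxuxkyismi": intermediate "qstukim", final "sk".

sk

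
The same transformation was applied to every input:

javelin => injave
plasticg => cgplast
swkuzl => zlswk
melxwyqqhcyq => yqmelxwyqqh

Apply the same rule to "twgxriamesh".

What's happening: move the last 2 characters to the front (rotate right by 2), then delete the last character.
Applying both steps to "twgxriamesh": "shtwgxriame", then "shtwgxriam".

shtwgxriam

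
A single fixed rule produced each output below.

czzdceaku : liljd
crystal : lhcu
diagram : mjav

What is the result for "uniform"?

In each case the input is transformed by: keep every other character starting from the first (positions 1st, 3rd, 5th, ...), then shift every letter 9 places forward in the alphabet (wrapping around).
On "uniform" that produces "drxv".

drxv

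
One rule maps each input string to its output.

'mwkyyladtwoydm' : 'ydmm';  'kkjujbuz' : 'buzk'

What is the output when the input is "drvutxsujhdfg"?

dfgd

The rule is to move the last 3 characters to the front (rotate right by 3), then keep only the first 4 characters.
So "drvutxsujhdfg" becomes "dfgd".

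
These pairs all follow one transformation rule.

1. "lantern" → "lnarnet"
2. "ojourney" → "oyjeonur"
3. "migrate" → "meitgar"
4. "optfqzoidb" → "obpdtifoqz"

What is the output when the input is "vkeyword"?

Looking at the pairs, the operation is to take characters alternately from the front and the back (1st, last, 2nd, 2nd-last, ...).
On "vkeyword" that produces "vdkreoyw".

vdkreoyw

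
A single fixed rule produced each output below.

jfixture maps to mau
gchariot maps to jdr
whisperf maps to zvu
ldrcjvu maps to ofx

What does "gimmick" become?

The pattern: keep one character in every 3, starting at position 1 (positions 1st, 4th, 7th, ...), then shift every letter 3 places forward in the alphabet (wrapping around).
Applying that to "gimmick" gives "jpn".

jpn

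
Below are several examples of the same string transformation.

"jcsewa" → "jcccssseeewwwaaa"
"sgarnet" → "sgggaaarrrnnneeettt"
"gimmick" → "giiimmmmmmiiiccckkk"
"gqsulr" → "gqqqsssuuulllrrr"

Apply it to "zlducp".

What's happening: repeat every character 3 times, then delete the first 2 characters.
Working it through for "zlducp": intermediate "zzzlllddduuucccppp", final "zlllddduuucccppp".

zlllddduuucccppp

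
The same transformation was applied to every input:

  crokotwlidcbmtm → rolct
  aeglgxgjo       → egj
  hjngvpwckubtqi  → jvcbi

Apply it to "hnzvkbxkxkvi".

The transformation: keep one character in every 3, starting at position 2 (positions 2nd, 5th, 8th, ...).
Applying that to "hnzvkbxkxkvi" gives "nkkv".

nkkv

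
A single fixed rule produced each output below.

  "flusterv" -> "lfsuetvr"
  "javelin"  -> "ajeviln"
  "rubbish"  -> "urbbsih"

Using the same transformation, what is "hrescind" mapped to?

rhseicdn

The pattern: swap each adjacent pair of characters (1↔2, 3↔4, ...).
Applying that to "hrescind" gives "rhseicdn".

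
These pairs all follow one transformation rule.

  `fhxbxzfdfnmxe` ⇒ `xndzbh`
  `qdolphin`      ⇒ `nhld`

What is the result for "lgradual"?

luag

In each case the input is transformed by: keep every other character starting from the second (positions 2nd, 4th, 6th, ...), then reverse the string.
On "lgradual": the first step gives "gaul", and the second then gives "luag".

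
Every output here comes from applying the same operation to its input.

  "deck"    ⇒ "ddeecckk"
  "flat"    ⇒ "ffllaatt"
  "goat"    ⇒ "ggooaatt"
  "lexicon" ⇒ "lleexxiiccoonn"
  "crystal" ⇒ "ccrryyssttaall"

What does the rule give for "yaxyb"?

Looking at the pairs, the operation is to double every character.
For "yaxyb" the result is "yyaaxxyybb".

yyaaxxyybb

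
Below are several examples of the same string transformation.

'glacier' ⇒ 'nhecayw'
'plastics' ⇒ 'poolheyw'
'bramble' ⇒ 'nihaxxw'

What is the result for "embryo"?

The rule is to sort the characters into reverse alphabetical order, then shift every letter 4 places backward in the alphabet (wrapping around).
Doing the same to "embryo": "unkiax".

unkiax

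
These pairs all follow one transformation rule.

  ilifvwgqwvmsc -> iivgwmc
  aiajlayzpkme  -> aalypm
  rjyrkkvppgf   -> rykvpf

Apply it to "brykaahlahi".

byahai

The transformation: keep every other character starting from the first (positions 1st, 3rd, 5th, ...).
Applying that to "brykaahlahi" gives "byahai".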